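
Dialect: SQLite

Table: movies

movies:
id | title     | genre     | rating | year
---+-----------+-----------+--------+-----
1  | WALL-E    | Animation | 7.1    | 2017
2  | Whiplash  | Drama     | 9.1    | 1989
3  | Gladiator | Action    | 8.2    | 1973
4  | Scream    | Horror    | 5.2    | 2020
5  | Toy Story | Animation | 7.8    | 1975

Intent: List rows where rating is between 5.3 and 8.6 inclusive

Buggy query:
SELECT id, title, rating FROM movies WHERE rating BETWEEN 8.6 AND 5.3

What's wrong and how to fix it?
Bug: The bounds are reversed; BETWEEN a AND b requires a <= b to match anything

Fix: Swap the bounds so the smaller value comes first

Corrected query:
SELECT id, title, rating FROM movies WHERE rating BETWEEN 5.3 AND 8.6

Result:
id | title     | rating
---+-----------+-------
1  | WALL-E    | 7.1   
3  | Gladiator | 8.2   
5  | Toy Story | 7.8   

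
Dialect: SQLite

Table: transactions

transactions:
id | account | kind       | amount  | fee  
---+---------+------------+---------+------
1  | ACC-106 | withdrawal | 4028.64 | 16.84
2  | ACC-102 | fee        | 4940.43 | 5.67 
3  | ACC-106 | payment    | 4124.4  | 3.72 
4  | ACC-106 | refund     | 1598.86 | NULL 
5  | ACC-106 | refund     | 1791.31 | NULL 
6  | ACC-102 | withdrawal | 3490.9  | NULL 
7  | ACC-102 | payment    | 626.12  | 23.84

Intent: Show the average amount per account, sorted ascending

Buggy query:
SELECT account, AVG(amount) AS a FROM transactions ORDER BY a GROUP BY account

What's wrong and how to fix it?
Bug: ORDER BY appears before GROUP BY; SQL clause order requires GROUP BY first

Fix: Reorder: SELECT … FROM … GROUP BY … ORDER BY …

Corrected query:
SELECT account, AVG(amount) AS a FROM transactions GROUP BY account ORDER BY a

Result:
account | a        
--------+----------
ACC-106 | 2885.8025
ACC-102 | 3019.15  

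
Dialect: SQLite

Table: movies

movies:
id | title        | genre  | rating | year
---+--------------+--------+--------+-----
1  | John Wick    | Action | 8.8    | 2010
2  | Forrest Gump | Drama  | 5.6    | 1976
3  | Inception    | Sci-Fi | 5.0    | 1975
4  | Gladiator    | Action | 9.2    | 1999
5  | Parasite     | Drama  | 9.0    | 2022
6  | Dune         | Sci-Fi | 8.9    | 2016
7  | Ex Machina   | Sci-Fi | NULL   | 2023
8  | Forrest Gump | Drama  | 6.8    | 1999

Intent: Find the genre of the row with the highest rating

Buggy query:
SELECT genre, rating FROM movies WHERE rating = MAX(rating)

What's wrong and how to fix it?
Bug: MAX(rating) is an aggregate and cannot be used directly in WHERE

Fix: Use a subquery: WHERE rating = (SELECT MAX(rating) FROM movies)

Corrected query:
SELECT genre, rating FROM movies WHERE rating = (SELECT MAX(rating) FROM movies)

Result:
genre  | rating
-------+-------
Action | 9.2   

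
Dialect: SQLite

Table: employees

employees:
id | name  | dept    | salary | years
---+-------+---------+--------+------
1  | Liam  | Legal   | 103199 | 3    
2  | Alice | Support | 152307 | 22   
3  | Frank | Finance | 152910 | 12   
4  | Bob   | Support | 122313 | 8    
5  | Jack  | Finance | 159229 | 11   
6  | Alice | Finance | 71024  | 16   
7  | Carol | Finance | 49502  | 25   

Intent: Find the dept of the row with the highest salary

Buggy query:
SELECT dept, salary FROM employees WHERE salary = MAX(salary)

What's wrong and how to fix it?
Bug: MAX(salary) is an aggregate and cannot be used directly in WHERE

Fix: Wrap MAX in a scalar subquery so WHERE compares against a single value

Corrected query:
SELECT dept, salary FROM employees WHERE salary = (SELECT MAX(salary) FROM employees)

Result:
dept    | salary
--------+-------
Finance | 159229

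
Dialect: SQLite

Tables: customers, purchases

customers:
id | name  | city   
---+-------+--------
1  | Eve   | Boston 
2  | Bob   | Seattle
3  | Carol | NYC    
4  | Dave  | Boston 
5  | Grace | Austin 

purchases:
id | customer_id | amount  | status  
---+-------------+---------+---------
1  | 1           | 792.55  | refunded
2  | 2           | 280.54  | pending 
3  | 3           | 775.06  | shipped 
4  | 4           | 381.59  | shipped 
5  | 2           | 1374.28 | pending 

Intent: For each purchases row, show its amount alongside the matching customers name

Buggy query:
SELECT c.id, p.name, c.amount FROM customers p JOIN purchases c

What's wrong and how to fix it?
Bug: JOIN with no ON clause produces a cartesian product; every purchases row pairs with every customers row

Fix: Specify the join condition linking the foreign key to the parent id

Corrected query:
SELECT c.id, p.name, c.amount FROM customers p JOIN purchases c ON c.customer_id = p.id

Result:
id | name  | amount 
---+-------+--------
1  | Eve   | 792.55 
2  | Bob   | 280.54 
3  | Carol | 775.06 
4  | Dave  | 381.59 
5  | Bob   | 1374.28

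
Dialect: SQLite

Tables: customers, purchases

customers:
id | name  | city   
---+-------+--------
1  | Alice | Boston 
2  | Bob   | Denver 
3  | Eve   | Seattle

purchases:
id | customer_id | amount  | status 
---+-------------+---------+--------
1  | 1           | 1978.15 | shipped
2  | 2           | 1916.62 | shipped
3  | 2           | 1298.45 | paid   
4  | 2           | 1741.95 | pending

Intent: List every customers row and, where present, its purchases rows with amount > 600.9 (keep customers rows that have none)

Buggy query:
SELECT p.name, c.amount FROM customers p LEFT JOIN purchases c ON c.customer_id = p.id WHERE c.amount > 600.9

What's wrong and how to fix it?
Bug: Filtering c.amount in WHERE discards the NULL rows produced by LEFT JOIN, turning it into an inner join

Fix: Move the right-table condition into the ON clause so unmatched parents are kept

Corrected query:
SELECT p.name, c.amount FROM customers p LEFT JOIN purchases c ON c.customer_id = p.id AND c.amount > 600.9

Result:
name  | amount 
------+--------
Alice | 1978.15
Bob   | 1298.45
Bob   | 1741.95
Bob   | 1916.62
Eve   | NULL   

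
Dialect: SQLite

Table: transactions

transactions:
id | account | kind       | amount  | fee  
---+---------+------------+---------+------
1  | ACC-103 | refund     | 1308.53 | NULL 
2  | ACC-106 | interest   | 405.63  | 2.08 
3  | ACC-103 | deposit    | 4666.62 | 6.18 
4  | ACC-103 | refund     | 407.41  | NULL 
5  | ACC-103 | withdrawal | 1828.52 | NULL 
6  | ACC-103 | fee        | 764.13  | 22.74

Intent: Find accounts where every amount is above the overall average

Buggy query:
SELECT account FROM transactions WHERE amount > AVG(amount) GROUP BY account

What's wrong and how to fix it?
Bug: AVG() is an aggregate; it can't sit directly in WHERE

Fix: Compute the overall average in a scalar subquery and compare each group's MIN against it in HAVING

Corrected query:
SELECT account FROM transactions GROUP BY account HAVING MIN(amount) > (SELECT AVG(amount) FROM transactions)

Result:
(no rows)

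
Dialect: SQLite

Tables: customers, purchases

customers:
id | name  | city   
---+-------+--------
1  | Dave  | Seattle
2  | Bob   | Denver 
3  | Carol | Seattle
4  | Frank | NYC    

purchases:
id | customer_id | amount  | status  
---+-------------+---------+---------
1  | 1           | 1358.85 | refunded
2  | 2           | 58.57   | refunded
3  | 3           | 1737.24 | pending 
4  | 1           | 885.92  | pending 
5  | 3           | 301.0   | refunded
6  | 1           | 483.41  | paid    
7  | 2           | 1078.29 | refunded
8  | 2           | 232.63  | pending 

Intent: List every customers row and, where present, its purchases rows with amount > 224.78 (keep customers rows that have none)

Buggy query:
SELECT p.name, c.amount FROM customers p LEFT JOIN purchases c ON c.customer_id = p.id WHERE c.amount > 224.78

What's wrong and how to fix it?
Bug: Filtering c.amount in WHERE discards the NULL rows produced by LEFT JOIN, turning it into an inner join

Fix: Put 'c.amount > 224.78' in the JOIN's ON clause instead of WHERE

Corrected query:
SELECT p.name, c.amount FROM customers p LEFT JOIN purchases c ON c.customer_id = p.id AND c.amount > 224.78

Result:
name  | amount 
------+--------
Dave  | 483.41 
Dave  | 885.92 
Dave  | 1358.85
Bob   | 232.63 
Bob   | 1078.29
Carol | 301    
Carol | 1737.24
Frank | NULL   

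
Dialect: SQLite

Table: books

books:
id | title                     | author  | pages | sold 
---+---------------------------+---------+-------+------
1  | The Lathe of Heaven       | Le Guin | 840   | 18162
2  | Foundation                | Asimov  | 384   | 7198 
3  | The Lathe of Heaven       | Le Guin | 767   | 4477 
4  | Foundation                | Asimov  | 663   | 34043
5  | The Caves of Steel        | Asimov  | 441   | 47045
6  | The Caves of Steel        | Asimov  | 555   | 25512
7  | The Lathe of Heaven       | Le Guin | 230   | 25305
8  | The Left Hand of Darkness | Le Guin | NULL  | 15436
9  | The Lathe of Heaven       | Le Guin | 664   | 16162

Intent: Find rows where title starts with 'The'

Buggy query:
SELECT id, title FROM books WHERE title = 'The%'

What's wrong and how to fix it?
Bug: '=' compares the literal string including the % character; pattern matching needs LIKE

Fix: Use LIKE for wildcard pattern matching

Corrected query:
SELECT id, title FROM books WHERE title LIKE 'The%'

Result:
id | title                    
---+--------------------------
1  | The Lathe of Heaven      
3  | The Lathe of Heaven      
5  | The Caves of Steel       
6  | The Caves of Steel       
7  | The Lathe of Heaven      
8  | The Left Hand of Darkness
9  | The Lathe of Heaven      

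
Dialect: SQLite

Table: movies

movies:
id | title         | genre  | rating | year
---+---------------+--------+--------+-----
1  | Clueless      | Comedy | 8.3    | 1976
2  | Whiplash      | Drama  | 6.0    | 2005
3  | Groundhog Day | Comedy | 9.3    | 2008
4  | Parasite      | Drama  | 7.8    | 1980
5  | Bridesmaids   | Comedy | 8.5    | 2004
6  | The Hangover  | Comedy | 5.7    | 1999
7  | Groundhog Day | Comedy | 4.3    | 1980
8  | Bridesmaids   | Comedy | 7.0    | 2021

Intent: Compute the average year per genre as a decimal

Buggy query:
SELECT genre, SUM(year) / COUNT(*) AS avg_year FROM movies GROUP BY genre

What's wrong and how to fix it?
Bug: SUM(year) and COUNT(*) are both integers; the division truncates the fractional part

Fix: Multiply by 1.0 (or CAST to REAL) to force floating-point division

Corrected query:
SELECT genre, SUM(year) * 1.0 / COUNT(*) AS avg_year FROM movies GROUP BY genre

Result:
genre  | avg_year
-------+---------
Comedy | 1998    
Drama  | 1992.5  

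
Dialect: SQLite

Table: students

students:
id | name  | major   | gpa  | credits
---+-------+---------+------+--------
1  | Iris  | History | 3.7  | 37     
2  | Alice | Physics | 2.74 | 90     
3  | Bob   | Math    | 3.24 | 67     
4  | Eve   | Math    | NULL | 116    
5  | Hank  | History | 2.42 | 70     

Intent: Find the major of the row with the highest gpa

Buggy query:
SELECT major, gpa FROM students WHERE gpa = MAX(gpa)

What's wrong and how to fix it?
Bug: MAX(gpa) is an aggregate and cannot be used directly in WHERE

Fix: Use a subquery: WHERE gpa = (SELECT MAX(gpa) FROM students)

Corrected query:
SELECT major, gpa FROM students WHERE gpa = (SELECT MAX(gpa) FROM students)

Result:
major   | gpa
--------+----
History | 3.7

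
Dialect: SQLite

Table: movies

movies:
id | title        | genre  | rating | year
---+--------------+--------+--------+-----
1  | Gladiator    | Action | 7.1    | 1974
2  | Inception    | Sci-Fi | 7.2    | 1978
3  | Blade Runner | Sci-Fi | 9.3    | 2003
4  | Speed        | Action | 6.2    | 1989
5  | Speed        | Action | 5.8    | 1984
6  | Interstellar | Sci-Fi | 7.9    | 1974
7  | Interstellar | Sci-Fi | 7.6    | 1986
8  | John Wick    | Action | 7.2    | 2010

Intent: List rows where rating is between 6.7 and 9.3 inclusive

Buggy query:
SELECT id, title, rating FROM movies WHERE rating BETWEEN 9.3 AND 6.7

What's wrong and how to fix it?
Bug: The bounds are reversed; BETWEEN a AND b requires a <= b to match anything

Fix: Write BETWEEN 6.7 AND 9.3

Corrected query:
SELECT id, title, rating FROM movies WHERE rating BETWEEN 6.7 AND 9.3

Result:
id | title        | rating
---+--------------+-------
1  | Gladiator    | 7.1   
2  | Inception    | 7.2   
3  | Blade Runner | 9.3   
6  | Interstellar | 7.9   
7  | Interstellar | 7.6   
8  | John Wick    | 7.2   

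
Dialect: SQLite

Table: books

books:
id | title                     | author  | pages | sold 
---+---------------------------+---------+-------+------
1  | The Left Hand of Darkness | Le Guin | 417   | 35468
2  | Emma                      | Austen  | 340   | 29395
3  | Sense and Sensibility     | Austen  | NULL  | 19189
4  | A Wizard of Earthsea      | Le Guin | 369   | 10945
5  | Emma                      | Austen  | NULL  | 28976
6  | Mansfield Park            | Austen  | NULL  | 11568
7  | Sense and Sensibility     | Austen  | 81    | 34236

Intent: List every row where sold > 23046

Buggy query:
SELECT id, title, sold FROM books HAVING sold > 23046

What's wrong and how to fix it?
Bug: HAVING filters the output of aggregation, but this query has no GROUP BY and no aggregate functions, so SQLite rejects it (HAVING clause on a non-aggregate query); the condition here is per row

Fix: Replace HAVING with WHERE since the condition applies to individual rows

Corrected query:
SELECT id, title, sold FROM books WHERE sold > 23046

Result:
id | title                     | sold 
---+---------------------------+------
1  | The Left Hand of Darkness | 35468
2  | Emma                      | 29395
5  | Emma                      | 28976
7  | Sense and Sensibility     | 34236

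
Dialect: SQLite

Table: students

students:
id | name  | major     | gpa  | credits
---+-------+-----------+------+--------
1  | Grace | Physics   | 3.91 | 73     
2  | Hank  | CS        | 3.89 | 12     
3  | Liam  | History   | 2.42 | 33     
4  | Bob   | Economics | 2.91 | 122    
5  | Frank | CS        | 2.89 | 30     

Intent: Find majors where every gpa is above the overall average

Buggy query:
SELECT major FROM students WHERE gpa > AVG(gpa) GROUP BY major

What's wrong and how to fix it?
Bug: AVG() is an aggregate; it can't sit directly in WHERE

Fix: Compute the overall average in a scalar subquery and compare each group's MIN against it in HAVING

Corrected query:
SELECT major FROM students GROUP BY major HAVING MIN(gpa) > (SELECT AVG(gpa) FROM students)

Result:
major  
-------
Physics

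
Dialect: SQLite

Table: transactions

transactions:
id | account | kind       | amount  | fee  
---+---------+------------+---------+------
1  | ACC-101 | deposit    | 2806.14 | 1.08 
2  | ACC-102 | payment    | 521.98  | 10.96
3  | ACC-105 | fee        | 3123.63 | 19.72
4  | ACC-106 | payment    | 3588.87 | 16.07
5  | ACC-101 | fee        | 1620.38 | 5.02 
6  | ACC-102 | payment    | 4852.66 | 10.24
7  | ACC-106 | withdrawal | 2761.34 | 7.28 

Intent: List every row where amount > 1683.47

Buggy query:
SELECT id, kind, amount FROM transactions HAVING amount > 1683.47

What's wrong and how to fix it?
Bug: This is a non-aggregate query (no GROUP BY, no aggregates), so in SQLite the HAVING clause is invalid here; a row-level condition belongs in WHERE

Fix: Use WHERE for row-level filtering

Corrected query:
SELECT id, kind, amount FROM transactions WHERE amount > 1683.47

Result:
id | kind       | amount 
---+------------+--------
1  | deposit    | 2806.14
3  | fee        | 3123.63
4  | payment    | 3588.87
6  | payment    | 4852.66
7  | withdrawal | 2761.34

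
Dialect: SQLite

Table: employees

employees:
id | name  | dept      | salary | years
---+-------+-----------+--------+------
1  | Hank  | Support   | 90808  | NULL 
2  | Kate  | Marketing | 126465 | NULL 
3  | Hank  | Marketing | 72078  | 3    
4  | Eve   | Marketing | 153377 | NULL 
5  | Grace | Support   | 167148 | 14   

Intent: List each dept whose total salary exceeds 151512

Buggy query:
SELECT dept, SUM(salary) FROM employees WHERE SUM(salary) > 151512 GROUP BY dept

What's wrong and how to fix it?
Bug: SUM(salary) is an aggregate, but WHERE filters rows before aggregation

Fix: Use HAVING (which filters groups after aggregation) instead of WHERE

Corrected query:
SELECT dept, SUM(salary) FROM employees GROUP BY dept HAVING SUM(salary) > 151512

Result:
dept      | SUM(salary)
----------+------------
Marketing | 351920     
Support   | 257956     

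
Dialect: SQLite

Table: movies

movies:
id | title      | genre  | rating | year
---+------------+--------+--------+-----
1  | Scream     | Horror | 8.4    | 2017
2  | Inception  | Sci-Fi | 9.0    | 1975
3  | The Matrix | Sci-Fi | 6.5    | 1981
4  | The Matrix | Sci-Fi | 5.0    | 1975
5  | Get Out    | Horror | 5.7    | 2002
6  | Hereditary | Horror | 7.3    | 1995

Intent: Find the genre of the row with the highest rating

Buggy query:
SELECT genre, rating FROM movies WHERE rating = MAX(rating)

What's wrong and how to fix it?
Bug: WHERE is evaluated per row; an aggregate over the whole table isn't defined there

Fix: Use a subquery: WHERE rating = (SELECT MAX(rating) FROM movies)

Corrected query:
SELECT genre, rating FROM movies WHERE rating = (SELECT MAX(rating) FROM movies)

Result:
genre  | rating
-------+-------
Sci-Fi | 9     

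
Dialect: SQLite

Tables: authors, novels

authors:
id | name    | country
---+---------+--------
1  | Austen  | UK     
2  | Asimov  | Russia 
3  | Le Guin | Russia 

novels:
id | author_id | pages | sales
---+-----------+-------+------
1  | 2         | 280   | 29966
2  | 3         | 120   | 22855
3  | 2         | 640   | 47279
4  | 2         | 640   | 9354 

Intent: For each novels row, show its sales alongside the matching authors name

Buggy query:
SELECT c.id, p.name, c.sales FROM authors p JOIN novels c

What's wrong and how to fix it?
Bug: Missing join condition: each novels row is matched to all authors rows instead of just its own

Fix: Add ON c.author_id = p.id to the JOIN

Corrected query:
SELECT c.id, p.name, c.sales FROM authors p JOIN novels c ON c.author_id = p.id

Result:
id | name    | sales
---+---------+------
1  | Asimov  | 29966
2  | Le Guin | 22855
3  | Asimov  | 47279
4  | Asimov  | 9354 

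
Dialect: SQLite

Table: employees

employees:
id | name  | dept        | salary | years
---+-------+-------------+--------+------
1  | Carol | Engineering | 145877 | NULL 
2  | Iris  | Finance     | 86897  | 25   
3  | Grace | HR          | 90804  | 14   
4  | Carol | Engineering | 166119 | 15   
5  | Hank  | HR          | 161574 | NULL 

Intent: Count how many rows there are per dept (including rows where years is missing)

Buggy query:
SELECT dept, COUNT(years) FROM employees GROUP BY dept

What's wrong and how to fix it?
Bug: COUNT(years) skips NULLs, so groups with missing years are undercounted

Fix: Replace COUNT(years) with COUNT(*)

Corrected query:
SELECT dept, COUNT(*) FROM employees GROUP BY dept

Result:
dept        | COUNT(*)
------------+---------
Engineering | 2       
Finance     | 1       
HR          | 2       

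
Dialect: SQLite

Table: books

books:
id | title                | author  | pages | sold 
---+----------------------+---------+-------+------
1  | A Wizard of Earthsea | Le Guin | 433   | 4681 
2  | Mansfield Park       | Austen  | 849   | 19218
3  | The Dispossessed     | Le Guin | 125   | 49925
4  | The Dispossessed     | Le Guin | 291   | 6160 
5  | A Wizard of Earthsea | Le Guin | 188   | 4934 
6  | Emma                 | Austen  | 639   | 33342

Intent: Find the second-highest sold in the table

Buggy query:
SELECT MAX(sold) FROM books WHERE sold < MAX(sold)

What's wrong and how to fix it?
Bug: The inner MAX is an aggregate inside WHERE, which is not allowed

Fix: Compute the overall MAX in a subquery, then take MAX of rows below it

Corrected query:
SELECT MAX(sold) FROM books WHERE sold < (SELECT MAX(sold) FROM books)

Result:
MAX(sold)
---------
33342    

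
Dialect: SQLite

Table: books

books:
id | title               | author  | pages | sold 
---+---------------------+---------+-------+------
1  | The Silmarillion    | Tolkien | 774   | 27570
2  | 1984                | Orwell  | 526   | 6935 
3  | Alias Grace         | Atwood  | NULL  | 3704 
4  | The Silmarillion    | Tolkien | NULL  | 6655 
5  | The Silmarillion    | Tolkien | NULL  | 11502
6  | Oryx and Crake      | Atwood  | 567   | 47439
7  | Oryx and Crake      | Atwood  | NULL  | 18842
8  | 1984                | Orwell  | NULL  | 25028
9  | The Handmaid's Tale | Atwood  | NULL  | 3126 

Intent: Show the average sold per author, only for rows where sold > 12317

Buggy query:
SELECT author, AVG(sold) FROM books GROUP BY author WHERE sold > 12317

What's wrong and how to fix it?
Bug: Row-level WHERE must come before GROUP BY in the clause order

Fix: Move the WHERE clause before GROUP BY

Corrected query:
SELECT author, AVG(sold) FROM books WHERE sold > 12317 GROUP BY author

Result:
author  | AVG(sold)
--------+----------
Atwood  | 33140.5  
Orwell  | 25028    
Tolkien | 27570    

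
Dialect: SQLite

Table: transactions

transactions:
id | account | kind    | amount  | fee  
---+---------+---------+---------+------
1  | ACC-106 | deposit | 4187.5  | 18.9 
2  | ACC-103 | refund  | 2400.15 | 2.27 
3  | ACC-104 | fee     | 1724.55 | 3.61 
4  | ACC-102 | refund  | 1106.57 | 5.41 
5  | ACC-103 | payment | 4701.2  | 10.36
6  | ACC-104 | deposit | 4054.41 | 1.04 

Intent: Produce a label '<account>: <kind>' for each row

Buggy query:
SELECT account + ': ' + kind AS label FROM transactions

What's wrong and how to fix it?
Bug: SQLite uses || for string concatenation; + coerces text to numbers (yielding 0)

Fix: Replace + with || to concatenate text

Corrected query:
SELECT account || ': ' || kind AS label FROM transactions

Result:
label           
----------------
ACC-106: deposit
ACC-103: refund 
ACC-104: fee    
ACC-102: refund 
ACC-103: payment
ACC-104: deposit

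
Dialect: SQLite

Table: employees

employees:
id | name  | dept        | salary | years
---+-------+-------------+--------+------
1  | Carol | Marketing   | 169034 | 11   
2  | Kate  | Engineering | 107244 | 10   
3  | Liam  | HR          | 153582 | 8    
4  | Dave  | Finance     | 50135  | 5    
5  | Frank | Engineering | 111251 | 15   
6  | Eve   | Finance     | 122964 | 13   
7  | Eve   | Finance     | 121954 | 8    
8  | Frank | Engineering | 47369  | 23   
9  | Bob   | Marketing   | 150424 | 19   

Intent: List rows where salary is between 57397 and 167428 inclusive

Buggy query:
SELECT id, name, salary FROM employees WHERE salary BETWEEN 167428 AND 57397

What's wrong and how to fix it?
Bug: BETWEEN expects the lower bound first; with 167428 AND 57397 the range is empty

Fix: Swap the bounds so the smaller value comes first

Corrected query:
SELECT id, name, salary FROM employees WHERE salary BETWEEN 57397 AND 167428

Result:
id | name  | salary
---+-------+-------
2  | Kate  | 107244
3  | Liam  | 153582
5  | Frank | 111251
6  | Eve   | 122964
7  | Eve   | 121954
9  | Bob   | 150424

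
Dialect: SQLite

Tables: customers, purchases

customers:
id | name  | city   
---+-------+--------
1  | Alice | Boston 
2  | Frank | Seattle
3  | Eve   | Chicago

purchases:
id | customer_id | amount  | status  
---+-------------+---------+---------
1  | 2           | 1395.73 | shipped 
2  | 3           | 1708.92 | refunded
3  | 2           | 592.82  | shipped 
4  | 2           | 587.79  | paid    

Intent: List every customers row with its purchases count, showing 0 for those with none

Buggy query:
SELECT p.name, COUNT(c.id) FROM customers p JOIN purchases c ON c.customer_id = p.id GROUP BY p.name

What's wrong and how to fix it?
Bug: INNER JOIN drops customers rows that have no matching purchases rows

Fix: Switch to LEFT JOIN to retain unmatched parent rows

Corrected query:
SELECT p.name, COUNT(c.id) FROM customers p LEFT JOIN purchases c ON c.customer_id = p.id GROUP BY p.name

Result:
name  | COUNT(c.id)
------+------------
Alice | 0          
Eve   | 1          
Frank | 3          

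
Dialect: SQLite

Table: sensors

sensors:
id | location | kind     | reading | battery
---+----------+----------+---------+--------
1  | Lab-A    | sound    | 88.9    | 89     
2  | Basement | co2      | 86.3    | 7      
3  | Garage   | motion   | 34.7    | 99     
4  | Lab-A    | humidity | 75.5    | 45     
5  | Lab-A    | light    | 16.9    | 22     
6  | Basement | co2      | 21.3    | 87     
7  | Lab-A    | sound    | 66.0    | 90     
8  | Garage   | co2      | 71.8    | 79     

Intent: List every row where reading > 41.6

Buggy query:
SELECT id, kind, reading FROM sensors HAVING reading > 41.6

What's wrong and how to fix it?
Bug: This is a non-aggregate query (no GROUP BY, no aggregates), so in SQLite the HAVING clause is invalid here; a row-level condition belongs in WHERE

Fix: Use WHERE for row-level filtering

Corrected query:
SELECT id, kind, reading FROM sensors WHERE reading > 41.6

Result:
id | kind     | reading
---+----------+--------
1  | sound    | 88.9   
2  | co2      | 86.3   
4  | humidity | 75.5   
7  | sound    | 66     
8  | co2      | 71.8   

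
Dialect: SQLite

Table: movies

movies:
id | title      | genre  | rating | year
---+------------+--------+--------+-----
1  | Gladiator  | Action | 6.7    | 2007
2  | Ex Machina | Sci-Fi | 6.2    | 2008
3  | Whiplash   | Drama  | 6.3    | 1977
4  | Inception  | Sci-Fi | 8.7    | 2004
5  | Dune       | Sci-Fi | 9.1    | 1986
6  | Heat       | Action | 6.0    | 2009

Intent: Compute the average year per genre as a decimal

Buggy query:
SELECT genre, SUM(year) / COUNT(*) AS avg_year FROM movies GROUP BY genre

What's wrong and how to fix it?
Bug: Both operands are integers, so '/' performs integer division and truncates

Fix: Multiply by 1.0 (or CAST to REAL) to force floating-point division

Corrected query:
SELECT genre, SUM(year) * 1.0 / COUNT(*) AS avg_year FROM movies GROUP BY genre

Result:
genre  | avg_year   
-------+------------
Action | 2008       
Drama  | 1977       
Sci-Fi | 1999.333333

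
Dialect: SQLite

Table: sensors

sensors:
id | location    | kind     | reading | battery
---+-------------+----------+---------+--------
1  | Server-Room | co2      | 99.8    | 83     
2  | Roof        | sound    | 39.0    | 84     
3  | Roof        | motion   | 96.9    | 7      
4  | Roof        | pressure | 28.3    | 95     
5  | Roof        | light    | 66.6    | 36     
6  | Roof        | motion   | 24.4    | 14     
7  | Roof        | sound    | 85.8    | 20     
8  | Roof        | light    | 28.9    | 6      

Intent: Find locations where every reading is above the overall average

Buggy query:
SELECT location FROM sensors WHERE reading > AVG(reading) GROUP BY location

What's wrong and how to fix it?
Bug: AVG() is an aggregate; it can't sit directly in WHERE

Fix: Compute the overall average in a scalar subquery and compare each group's MIN against it in HAVING

Corrected query:
SELECT location FROM sensors GROUP BY location HAVING MIN(reading) > (SELECT AVG(reading) FROM sensors)

Result:
location   
-----------
Server-Room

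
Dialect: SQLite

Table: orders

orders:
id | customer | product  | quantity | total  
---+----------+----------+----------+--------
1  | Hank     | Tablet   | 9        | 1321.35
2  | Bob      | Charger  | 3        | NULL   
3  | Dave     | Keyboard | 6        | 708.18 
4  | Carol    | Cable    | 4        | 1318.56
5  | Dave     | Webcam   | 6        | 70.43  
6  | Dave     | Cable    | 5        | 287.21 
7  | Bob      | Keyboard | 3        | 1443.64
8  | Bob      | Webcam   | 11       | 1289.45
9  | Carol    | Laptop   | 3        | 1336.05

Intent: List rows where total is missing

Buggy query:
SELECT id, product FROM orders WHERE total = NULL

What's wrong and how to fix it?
Bug: Comparing to NULL with '=' never matches; NULL = NULL is unknown, not true

Fix: Use IS NULL to test for NULL

Corrected query:
SELECT id, product FROM orders WHERE total IS NULL

Result:
id | product
---+--------
2  | Charger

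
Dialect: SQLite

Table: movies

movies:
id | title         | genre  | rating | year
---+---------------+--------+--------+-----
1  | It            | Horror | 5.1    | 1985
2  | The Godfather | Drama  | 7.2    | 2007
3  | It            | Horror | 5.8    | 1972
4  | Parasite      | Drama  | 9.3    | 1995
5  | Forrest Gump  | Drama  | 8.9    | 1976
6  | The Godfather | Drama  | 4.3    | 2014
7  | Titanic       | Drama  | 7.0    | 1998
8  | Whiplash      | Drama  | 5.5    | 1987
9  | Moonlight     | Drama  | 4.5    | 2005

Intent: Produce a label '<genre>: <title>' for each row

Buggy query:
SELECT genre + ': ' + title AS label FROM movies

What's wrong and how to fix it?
Bug: SQLite uses || for string concatenation; + coerces text to numbers (yielding 0)

Fix: Replace + with || to concatenate text

Corrected query:
SELECT genre || ': ' || title AS label FROM movies

Result:
label               
--------------------
Horror: It          
Drama: The Godfather
Horror: It          
Drama: Parasite     
Drama: Forrest Gump 
Drama: The Godfather
Drama: Titanic      
Drama: Whiplash     
Drama: Moonlight    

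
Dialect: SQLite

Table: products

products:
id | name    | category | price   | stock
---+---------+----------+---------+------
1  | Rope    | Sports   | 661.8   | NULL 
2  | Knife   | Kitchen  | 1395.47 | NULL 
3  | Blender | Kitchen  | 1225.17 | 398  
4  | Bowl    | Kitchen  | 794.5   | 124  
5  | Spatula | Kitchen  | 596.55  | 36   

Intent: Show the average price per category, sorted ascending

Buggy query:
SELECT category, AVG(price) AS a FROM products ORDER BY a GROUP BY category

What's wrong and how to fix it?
Bug: GROUP BY must precede ORDER BY

Fix: Reorder: SELECT … FROM … GROUP BY … ORDER BY …

Corrected query:
SELECT category, AVG(price) AS a FROM products GROUP BY category ORDER BY a

Result:
category | a        
---------+----------
Sports   | 661.8    
Kitchen  | 1002.9225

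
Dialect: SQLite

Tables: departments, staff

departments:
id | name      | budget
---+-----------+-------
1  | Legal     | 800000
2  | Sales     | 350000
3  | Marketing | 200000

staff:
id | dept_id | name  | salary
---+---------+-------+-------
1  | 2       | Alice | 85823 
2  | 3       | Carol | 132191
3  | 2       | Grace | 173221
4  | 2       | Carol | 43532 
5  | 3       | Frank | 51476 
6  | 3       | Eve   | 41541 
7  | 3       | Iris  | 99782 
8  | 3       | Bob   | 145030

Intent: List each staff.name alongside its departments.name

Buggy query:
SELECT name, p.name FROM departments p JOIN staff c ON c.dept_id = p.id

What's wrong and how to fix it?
Bug: 'name' exists in both joined tables, so the database can't tell which one is meant

Fix: Prefix ambiguous columns with the table alias

Corrected query:
SELECT c.name, p.name FROM departments p JOIN staff c ON c.dept_id = p.id

Result:
name  | name     
------+----------
Alice | Sales    
Carol | Marketing
Grace | Sales    
Carol | Sales    
Frank | Marketing
Eve   | Marketing
Iris  | Marketing
Bob   | Marketing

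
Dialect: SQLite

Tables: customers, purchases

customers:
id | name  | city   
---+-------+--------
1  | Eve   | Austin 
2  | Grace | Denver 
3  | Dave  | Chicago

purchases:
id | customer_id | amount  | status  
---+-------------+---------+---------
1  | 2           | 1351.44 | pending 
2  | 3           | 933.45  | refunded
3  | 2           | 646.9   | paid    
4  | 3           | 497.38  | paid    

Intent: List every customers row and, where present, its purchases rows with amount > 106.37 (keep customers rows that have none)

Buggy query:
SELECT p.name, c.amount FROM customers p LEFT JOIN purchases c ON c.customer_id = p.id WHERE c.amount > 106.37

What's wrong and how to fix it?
Bug: A WHERE condition on the right-hand table after LEFT JOIN drops unmatched parents

Fix: Put 'c.amount > 106.37' in the JOIN's ON clause instead of WHERE

Corrected query:
SELECT p.name, c.amount FROM customers p LEFT JOIN purchases c ON c.customer_id = p.id AND c.amount > 106.37

Result:
name  | amount 
------+--------
Eve   | NULL   
Grace | 646.9  
Grace | 1351.44
Dave  | 497.38 
Dave  | 933.45 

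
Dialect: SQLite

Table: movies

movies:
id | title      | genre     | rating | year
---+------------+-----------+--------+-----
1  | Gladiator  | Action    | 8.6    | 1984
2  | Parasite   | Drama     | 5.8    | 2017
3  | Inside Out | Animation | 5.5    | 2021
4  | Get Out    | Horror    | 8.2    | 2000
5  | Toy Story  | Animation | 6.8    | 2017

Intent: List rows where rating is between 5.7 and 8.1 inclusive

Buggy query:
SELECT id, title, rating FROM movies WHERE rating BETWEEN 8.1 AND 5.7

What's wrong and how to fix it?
Bug: The bounds are reversed; BETWEEN a AND b requires a <= b to match anything

Fix: Write BETWEEN 5.7 AND 8.1

Corrected query:
SELECT id, title, rating FROM movies WHERE rating BETWEEN 5.7 AND 8.1

Result:
id | title     | rating
---+-----------+-------
2  | Parasite  | 5.8   
5  | Toy Story | 6.8   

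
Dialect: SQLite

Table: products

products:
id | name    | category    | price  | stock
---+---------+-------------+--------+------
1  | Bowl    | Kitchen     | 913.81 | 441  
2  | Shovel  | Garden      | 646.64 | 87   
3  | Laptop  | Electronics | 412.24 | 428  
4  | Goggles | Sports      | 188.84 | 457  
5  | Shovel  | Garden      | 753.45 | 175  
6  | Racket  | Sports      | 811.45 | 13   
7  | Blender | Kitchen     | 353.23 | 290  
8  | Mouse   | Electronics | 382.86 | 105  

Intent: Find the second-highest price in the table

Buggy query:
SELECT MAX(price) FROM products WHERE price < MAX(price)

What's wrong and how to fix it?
Bug: The inner MAX is an aggregate inside WHERE, which is not allowed

Fix: Compute the overall MAX in a subquery, then take MAX of rows below it

Corrected query:
SELECT MAX(price) FROM products WHERE price < (SELECT MAX(price) FROM products)

Result:
MAX(price)
----------
811.45    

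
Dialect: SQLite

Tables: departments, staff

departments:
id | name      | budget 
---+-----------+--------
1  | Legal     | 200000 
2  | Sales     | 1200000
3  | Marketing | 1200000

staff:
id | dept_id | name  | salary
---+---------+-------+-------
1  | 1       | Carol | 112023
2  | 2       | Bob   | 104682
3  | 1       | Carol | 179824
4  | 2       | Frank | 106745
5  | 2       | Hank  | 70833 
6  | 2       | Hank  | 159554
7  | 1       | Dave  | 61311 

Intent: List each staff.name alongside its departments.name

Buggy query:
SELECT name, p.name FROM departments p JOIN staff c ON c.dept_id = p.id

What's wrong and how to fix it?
Bug: Both tables have a 'name' column; the unqualified reference is ambiguous

Fix: Prefix ambiguous columns with the table alias

Corrected query:
SELECT c.name, p.name FROM departments p JOIN staff c ON c.dept_id = p.id

Result:
name  | name 
------+------
Carol | Legal
Bob   | Sales
Carol | Legal
Frank | Sales
Hank  | Sales
Hank  | Sales
Dave  | Legal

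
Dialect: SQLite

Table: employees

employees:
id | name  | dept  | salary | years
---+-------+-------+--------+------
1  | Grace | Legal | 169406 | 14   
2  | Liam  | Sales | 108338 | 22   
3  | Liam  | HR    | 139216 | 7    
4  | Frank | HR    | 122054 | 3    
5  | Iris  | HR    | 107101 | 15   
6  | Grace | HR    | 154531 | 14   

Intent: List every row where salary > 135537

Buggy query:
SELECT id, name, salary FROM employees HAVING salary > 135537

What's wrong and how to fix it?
Bug: This is a non-aggregate query (no GROUP BY, no aggregates), so in SQLite the HAVING clause is invalid here; a row-level condition belongs in WHERE

Fix: Use WHERE for row-level filtering

Corrected query:
SELECT id, name, salary FROM employees WHERE salary > 135537

Result:
id | name  | salary
---+-------+-------
1  | Grace | 169406
3  | Liam  | 139216
6  | Grace | 154531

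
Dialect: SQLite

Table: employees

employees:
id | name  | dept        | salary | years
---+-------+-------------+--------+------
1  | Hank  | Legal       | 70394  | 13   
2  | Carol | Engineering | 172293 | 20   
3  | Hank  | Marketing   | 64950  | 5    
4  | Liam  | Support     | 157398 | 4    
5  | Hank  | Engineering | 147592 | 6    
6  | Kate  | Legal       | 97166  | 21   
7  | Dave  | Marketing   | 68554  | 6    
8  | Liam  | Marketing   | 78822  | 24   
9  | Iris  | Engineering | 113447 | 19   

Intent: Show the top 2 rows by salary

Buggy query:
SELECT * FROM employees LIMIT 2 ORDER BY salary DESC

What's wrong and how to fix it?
Bug: LIMIT must come after ORDER BY

Fix: Swap the clauses: ORDER BY first, then LIMIT

Corrected query:
SELECT * FROM employees ORDER BY salary DESC LIMIT 2

Result:
id | name  | dept        | salary | years
---+-------+-------------+--------+------
2  | Carol | Engineering | 172293 | 20   
4  | Liam  | Support     | 157398 | 4    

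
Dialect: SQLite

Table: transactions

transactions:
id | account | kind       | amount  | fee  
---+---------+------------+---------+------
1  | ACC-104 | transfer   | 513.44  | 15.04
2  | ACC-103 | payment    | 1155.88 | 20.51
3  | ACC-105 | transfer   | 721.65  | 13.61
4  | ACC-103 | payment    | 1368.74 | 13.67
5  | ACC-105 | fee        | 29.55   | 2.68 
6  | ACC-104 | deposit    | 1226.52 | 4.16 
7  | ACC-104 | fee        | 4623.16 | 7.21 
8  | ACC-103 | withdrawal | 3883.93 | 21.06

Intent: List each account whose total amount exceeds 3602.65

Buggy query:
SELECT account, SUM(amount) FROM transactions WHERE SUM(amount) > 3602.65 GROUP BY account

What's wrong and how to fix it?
Bug: Aggregate functions cannot appear in a WHERE clause

Fix: Use HAVING (which filters groups after aggregation) instead of WHERE

Corrected query:
SELECT account, SUM(amount) FROM transactions GROUP BY account HAVING SUM(amount) > 3602.65

Result:
account | SUM(amount)
--------+------------
ACC-103 | 6408.55    
ACC-104 | 6363.12    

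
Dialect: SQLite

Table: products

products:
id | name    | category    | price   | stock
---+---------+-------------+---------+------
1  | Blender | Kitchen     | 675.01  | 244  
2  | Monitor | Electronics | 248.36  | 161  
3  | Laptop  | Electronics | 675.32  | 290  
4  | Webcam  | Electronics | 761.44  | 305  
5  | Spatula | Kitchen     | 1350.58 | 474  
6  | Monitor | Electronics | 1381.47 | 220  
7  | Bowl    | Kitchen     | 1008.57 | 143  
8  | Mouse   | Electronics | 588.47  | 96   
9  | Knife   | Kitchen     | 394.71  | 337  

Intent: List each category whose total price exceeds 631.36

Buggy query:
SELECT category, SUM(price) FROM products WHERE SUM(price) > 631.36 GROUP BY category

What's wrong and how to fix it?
Bug: SUM(price) is an aggregate, but WHERE filters rows before aggregation

Fix: Use HAVING (which filters groups after aggregation) instead of WHERE

Corrected query:
SELECT category, SUM(price) FROM products GROUP BY category HAVING SUM(price) > 631.36

Result:
category    | SUM(price)
------------+-----------
Electronics | 3655.06   
Kitchen     | 3428.87   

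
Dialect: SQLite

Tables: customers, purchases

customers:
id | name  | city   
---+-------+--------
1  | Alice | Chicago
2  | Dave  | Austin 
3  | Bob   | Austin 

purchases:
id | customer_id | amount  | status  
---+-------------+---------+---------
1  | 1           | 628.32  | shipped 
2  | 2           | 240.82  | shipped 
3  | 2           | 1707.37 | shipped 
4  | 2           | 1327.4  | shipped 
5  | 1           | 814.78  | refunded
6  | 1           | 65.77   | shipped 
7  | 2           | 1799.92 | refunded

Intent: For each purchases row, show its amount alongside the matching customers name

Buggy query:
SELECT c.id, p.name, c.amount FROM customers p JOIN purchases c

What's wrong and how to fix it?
Bug: Missing join condition: each purchases row is matched to all customers rows instead of just its own

Fix: Specify the join condition linking the foreign key to the parent id

Corrected query:
SELECT c.id, p.name, c.amount FROM customers p JOIN purchases c ON c.customer_id = p.id

Result:
id | name  | amount 
---+-------+--------
1  | Alice | 628.32 
2  | Dave  | 240.82 
3  | Dave  | 1707.37
4  | Dave  | 1327.4 
5  | Alice | 814.78 
6  | Alice | 65.77  
7  | Dave  | 1799.92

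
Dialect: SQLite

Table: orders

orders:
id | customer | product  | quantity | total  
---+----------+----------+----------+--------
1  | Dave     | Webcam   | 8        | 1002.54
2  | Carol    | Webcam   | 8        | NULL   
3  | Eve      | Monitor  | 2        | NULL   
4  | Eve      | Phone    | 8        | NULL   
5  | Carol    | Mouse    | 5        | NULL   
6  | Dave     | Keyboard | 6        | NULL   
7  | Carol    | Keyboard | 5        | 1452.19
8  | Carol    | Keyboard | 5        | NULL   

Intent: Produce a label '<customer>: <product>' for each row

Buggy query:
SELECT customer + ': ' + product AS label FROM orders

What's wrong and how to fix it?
Bug: '+' is numeric addition; on text columns SQLite converts them to 0 instead of concatenating

Fix: Replace + with || to concatenate text

Corrected query:
SELECT customer || ': ' || product AS label FROM orders

Result:
label          
---------------
Dave: Webcam   
Carol: Webcam  
Eve: Monitor   
Eve: Phone     
Carol: Mouse   
Dave: Keyboard 
Carol: Keyboard
Carol: Keyboard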